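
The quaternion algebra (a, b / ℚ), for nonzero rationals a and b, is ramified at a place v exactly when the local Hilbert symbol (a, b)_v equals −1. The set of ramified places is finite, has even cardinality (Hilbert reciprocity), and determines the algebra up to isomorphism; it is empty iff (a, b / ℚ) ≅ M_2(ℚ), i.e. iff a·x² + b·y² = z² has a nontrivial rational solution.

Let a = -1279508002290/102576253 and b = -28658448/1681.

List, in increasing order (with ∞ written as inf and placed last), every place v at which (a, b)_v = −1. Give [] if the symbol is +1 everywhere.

[2, 3, 5, inf]

Mod squares: a ≡ -2730, b ≡ -273. Check v ∈ {∞, 2, 3, 5, 7, 13, 41, 53, 59}.
v=∞: -2730 < 0 and -273 < 0  ⇒  (a,b)_∞ = -1.
v=5: a=5^1·(≡4), b=5^0·(≡2) mod 5; (4|5)=+1, (2|5)=-1; (−1)^{1·0·2}·(+1)^0·(-1)^1 = -1.
v=7: a=7^5·(≡1), b=7^1·(≡5) mod 7; (1|7)=+1, (5|7)=-1; (−1)^{5·1·3}·(+1)^1·(-1)^5 = +1.
v=53: a=53^-4·(≡14), b=53^0·(≡51) mod 53; (14|53)=-1, (51|53)=-1; (−1)^{-4·0·26}·(-1)^0·(-1)^-4 = +1.
v=2: v_2(a)=1, v_2(b)=4; units ≡ 3, 7 (mod 8); ε·ε+αω+βω = 1·1+1·0+4·1 ≡ 1  ⇒  (a,b)_2 = -1.
v=13: a=13^-1·(≡2), b=13^1·(≡11) mod 13; (2|13)=-1, (11|13)=-1; (−1)^{-1·1·6}·(-1)^1·(-1)^-1 = +1.
v=41: a=41^0·(≡35), b=41^-2·(≡19) mod 41; (35|41)=-1, (19|41)=-1; (−1)^{0·-2·20}·(-1)^-2·(-1)^0 = +1.
v=3: a=3^7·(≡2), b=3^9·(≡2) mod 3; (2|3)=-1, (2|3)=-1; (−1)^{7·9·1}·(-1)^9·(-1)^7 = -1.
v=59: a=59^2·(≡24), b=59^0·(≡48) mod 59; (24|59)=-1, (48|59)=+1; (−1)^{2·0·29}·(-1)^0·(+1)^2 = +1.
|Ram(-2730, -273)| = 4, even; anisotropic at {2, 3, 5, ∞}.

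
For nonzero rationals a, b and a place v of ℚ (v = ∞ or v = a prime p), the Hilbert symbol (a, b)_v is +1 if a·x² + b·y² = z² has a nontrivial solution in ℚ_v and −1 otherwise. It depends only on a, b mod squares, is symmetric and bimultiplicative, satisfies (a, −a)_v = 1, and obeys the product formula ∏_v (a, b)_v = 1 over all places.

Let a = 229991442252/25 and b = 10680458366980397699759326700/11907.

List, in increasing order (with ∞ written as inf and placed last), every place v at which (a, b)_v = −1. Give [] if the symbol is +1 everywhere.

[3, 23, 29, 41]

(a, b) ≡ (404547, 510081) mod (ℚ^×)²; places V = {2, 3, 5, 7, 11, 13, 17, 23, 29, 41, ∞}.
(a,b)_13: α=3, u≡4; β=5, v≡10 (mod 13); (4|13)=+1, (10|13)=+1; sign (−1)^0·+1^5·+1^3 = +1.
(a,b)_23: α=1, u≡17; β=2, v≡19 (mod 23); (17|23)=-1, (19|23)=-1; sign (−1)^0·-1^2·-1^1 = -1.
(a,b)_41: α=1, u≡19; β=3, v≡1 (mod 41); (19|41)=-1, (1|41)=+1; sign (−1)^0·-1^3·+1^1 = -1.
(a,b)_17: α=0, u≡8; β=2, v≡13 (mod 17); (8|17)=+1, (13|17)=+1; sign (−1)^0·+1^2·+1^0 = +1.
(a,b)_29: α=2, u≡14; β=5, v≡14 (mod 29); (14|29)=-1, (14|29)=-1; sign (−1)^0·-1^5·-1^2 = -1.
(a,b)_11: α=1, u≡4; β=3, v≡8 (mod 11); (4|11)=+1, (8|11)=-1; sign (−1)^1·+1^3·-1^1 = +1.
(a,b)_∞: sgn(404547)=+, sgn(510081)=+, so +1.
(a,b)_5: α=-2, u≡2; β=2, v≡4 (mod 5); (2|5)=-1, (4|5)=+1; sign (−1)^0·-1^2·+1^-2 = +1.
(a,b)_2: α=2, β=2; u≡3, v≡1 (mod 8); ε(u)ε(v)=1·0, αω(v)=2·0, βω(u)=2·1; sum ≡ 0  ⇒  +1.
(a,b)_3: α=1, u≡2; β=-5, v≡2 (mod 3); (2|3)=-1, (2|3)=-1; sign (−1)^1·-1^-5·-1^1 = -1.
(a,b)_7: α=0, u≡3; β=-2, v≡6 (mod 7); (3|7)=-1, (6|7)=-1; sign (−1)^0·-1^-2·-1^0 = +1.
Ram(404547, 510081) = {3, 23, 29, 41}; no ℚ_3-point on the conic.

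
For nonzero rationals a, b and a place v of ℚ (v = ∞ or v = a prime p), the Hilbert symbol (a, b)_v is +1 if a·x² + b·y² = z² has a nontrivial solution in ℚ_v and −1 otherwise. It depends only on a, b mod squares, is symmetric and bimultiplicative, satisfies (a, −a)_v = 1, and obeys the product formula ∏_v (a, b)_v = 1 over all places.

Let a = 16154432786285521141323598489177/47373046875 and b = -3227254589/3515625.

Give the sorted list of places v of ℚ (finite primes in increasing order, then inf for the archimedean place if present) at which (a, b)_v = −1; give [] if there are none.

(a, b) ≡ (139403, -13949) mod (ℚ^×)²; places V = {2, 3, 5, 7, 11, 13, 19, 23, 29, 37, ∞}.
(a,b)_∞: sgn(139403)=+, sgn(-13949)=−, so +1.
(a,b)_37: α=8, u≡19; β=3, v≡9 (mod 37); (19|37)=-1, (9|37)=+1; sign (−1)^0·-1^3·+1^8 = -1.
(a,b)_13: α=8, u≡1; β=3, v≡7 (mod 13); (1|13)=+1, (7|13)=-1; sign (−1)^0·+1^3·-1^8 = +1.
(a,b)_7: α=-2, u≡3; β=0, v≡1 (mod 7); (3|7)=-1, (1|7)=+1; sign (−1)^0·-1^0·+1^-2 = +1.
(a,b)_19: α=1, u≡3; β=0, v≡16 (mod 19); (3|19)=-1, (16|19)=+1; sign (−1)^0·-1^0·+1^1 = +1.
(a,b)_3: α=-2, u≡2; β=-2, v≡1 (mod 3); (2|3)=-1, (1|3)=+1; sign (−1)^0·-1^-2·+1^-2 = +1.
(a,b)_11: α=-1, u≡3; β=0, v≡8 (mod 11); (3|11)=+1, (8|11)=-1; sign (−1)^0·+1^0·-1^-1 = -1.
(a,b)_5: α=-10, u≡2; β=-8, v≡4 (mod 5); (2|5)=-1, (4|5)=+1; sign (−1)^0·-1^-8·+1^-10 = +1.
(a,b)_2: α=0, β=0; u≡3, v≡3 (mod 8); ε(u)ε(v)=1·1, αω(v)=0·1, βω(u)=0·1; sum ≡ 1  ⇒  -1.
(a,b)_23: α=3, u≡6; β=0, v≡8 (mod 23); (6|23)=+1, (8|23)=+1; sign (−1)^0·+1^0·+1^3 = +1.
(a,b)_29: α=3, u≡28; β=1, v≡8 (mod 29); (28|29)=+1, (8|29)=-1; sign (−1)^0·+1^1·-1^3 = -1.
(139403, -13949 / ℚ) ramifies at {2, 11, 29, 37}: a division algebra.

[2, 11, 29, 37]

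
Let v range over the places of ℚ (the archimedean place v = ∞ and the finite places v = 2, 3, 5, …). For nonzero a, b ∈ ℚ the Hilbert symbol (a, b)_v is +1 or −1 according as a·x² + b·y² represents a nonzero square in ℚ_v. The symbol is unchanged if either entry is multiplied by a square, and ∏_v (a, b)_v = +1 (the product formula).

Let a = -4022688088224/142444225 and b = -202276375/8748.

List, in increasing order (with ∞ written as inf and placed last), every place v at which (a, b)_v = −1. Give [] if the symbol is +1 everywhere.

[3, 7, 13, 19, 23, inf]

(a, b) ≡ (-25194, -45885) mod (ℚ^×)²; places V = {2, 3, 5, 7, 11, 13, 17, 19, 23, 31, ∞}.
(a,b)_2: α=5, β=-2; u≡3, v≡3 (mod 8); ε(u)ε(v)=1·1, αω(v)=5·1, βω(u)=-2·1; sum ≡ 0  ⇒  +1.
(a,b)_7: α=-2, u≡3; β=1, v≡1 (mod 7); (3|7)=-1, (1|7)=+1; sign (−1)^0·-1^1·+1^-2 = -1.
(a,b)_17: α=1, u≡10; β=0, v≡8 (mod 17); (10|17)=-1, (8|17)=+1; sign (−1)^0·-1^0·+1^1 = +1.
(a,b)_13: α=3, u≡4; β=0, v≡2 (mod 13); (4|13)=+1, (2|13)=-1; sign (−1)^0·+1^0·-1^3 = -1.
(a,b)_∞: sgn(-25194)=−, sgn(-45885)=−, so -1.
(a,b)_11: α=-2, u≡6; β=0, v≡6 (mod 11); (6|11)=-1, (6|11)=-1; sign (−1)^0·-1^0·-1^-2 = +1.
(a,b)_31: α=-2, u≡4; β=0, v≡24 (mod 31); (4|31)=+1, (24|31)=-1; sign (−1)^0·+1^0·-1^-2 = +1.
(a,b)_5: α=-2, u≡4; β=3, v≡3 (mod 5); (4|5)=+1, (3|5)=-1; sign (−1)^0·+1^3·-1^-2 = +1.
(a,b)_19: α=1, u≡11; β=1, v≡11 (mod 19); (11|19)=+1, (11|19)=+1; sign (−1)^1·+1^1·+1^1 = -1.
(a,b)_3: α=11, u≡2; β=-7, v≡2 (mod 3); (2|3)=-1, (2|3)=-1; sign (−1)^1·-1^-7·-1^11 = -1.
(a,b)_23: α=0, u≡19; β=3, v≡12 (mod 23); (19|23)=-1, (12|23)=+1; sign (−1)^0·-1^3·+1^0 = -1.
|Ram(-25194, -45885)| = 6, even; anisotropic at {3, 7, 13, 19, 23, ∞}.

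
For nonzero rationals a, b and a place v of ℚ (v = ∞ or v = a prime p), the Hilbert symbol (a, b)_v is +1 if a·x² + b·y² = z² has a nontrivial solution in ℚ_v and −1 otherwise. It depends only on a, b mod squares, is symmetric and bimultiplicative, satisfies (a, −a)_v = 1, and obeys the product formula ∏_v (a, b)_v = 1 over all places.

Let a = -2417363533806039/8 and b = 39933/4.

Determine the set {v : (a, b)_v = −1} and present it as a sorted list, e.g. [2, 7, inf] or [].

Mod squares: a ≡ -17342, b ≡ 493. Check v ∈ {∞, 2, 3, 7, 13, 17, 23, 29}.
v=29: a=29^3·(≡19), b=29^1·(≡18) mod 29; (19|29)=-1, (18|29)=-1; (−1)^{3·1·14}·(-1)^1·(-1)^3 = +1.
v=23: a=23^1·(≡20), b=23^0·(≡7) mod 23; (20|23)=-1, (7|23)=-1; (−1)^{1·0·11}·(-1)^0·(-1)^1 = -1.
v=3: a=3^4·(≡1), b=3^4·(≡1) mod 3; (1|3)=+1, (1|3)=+1; (−1)^{4·4·1}·(+1)^4·(+1)^4 = +1.
v=17: a=17^4·(≡9), b=17^1·(≡5) mod 17; (9|17)=+1, (5|17)=-1; (−1)^{4·1·8}·(+1)^1·(-1)^4 = +1.
v=2: v_2(a)=-3, v_2(b)=-2; units ≡ 1, 5 (mod 8); ε·ε+αω+βω = 0·0+-3·1+-2·0 ≡ 1  ⇒  (a,b)_2 = -1.
v=13: a=13^1·(≡7), b=13^0·(≡9) mod 13; (7|13)=-1, (9|13)=+1; (−1)^{1·0·6}·(-1)^0·(+1)^1 = +1.
v=∞: -17342 < 0 and 493 > 0  ⇒  (a,b)_∞ = +1.
v=7: a=7^2·(≡4), b=7^0·(≡3) mod 7; (4|7)=+1, (3|7)=-1; (−1)^{2·0·3}·(+1)^0·(-1)^2 = +1.
Ram(-17342, 493) = {2, 23}; no ℚ_2-point on the conic.

[2, 23]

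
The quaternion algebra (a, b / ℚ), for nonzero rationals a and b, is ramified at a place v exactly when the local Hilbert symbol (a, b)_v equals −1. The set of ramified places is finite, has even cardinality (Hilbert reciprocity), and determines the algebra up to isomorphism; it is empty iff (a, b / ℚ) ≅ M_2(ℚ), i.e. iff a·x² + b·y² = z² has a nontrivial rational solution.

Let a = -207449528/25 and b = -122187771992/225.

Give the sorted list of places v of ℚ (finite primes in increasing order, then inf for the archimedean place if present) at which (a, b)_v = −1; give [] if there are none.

[2, 19, 31, inf]

Mod squares: a ≡ -306878, b ≡ -180751142. Check v ∈ {∞, 2, 3, 5, 11, 13, 19, 29, 31, 37}.
v=11: a=11^1·(≡4), b=11^1·(≡10) mod 11; (4|11)=+1, (10|11)=-1; (−1)^{1·1·5}·(+1)^1·(-1)^1 = +1.
v=13: a=13^3·(≡5), b=13^3·(≡8) mod 13; (5|13)=-1, (8|13)=-1; (−1)^{3·3·6}·(-1)^3·(-1)^3 = +1.
v=37: a=37^1·(≡5), b=37^1·(≡23) mod 37; (5|37)=-1, (23|37)=-1; (−1)^{1·1·18}·(-1)^1·(-1)^1 = +1.
v=2: v_2(a)=3, v_2(b)=3; units ≡ 1, 5 (mod 8); ε·ε+αω+βω = 0·0+3·1+3·0 ≡ 1  ⇒  (a,b)_2 = -1.
v=∞: -306878 < 0 and -180751142 < 0  ⇒  (a,b)_∞ = -1.
v=19: a=19^0·(≡12), b=19^1·(≡16) mod 19; (12|19)=-1, (16|19)=+1; (−1)^{0·1·9}·(-1)^1·(+1)^0 = -1.
v=3: a=3^0·(≡1), b=3^-2·(≡1) mod 3; (1|3)=+1, (1|3)=+1; (−1)^{0·-2·1}·(+1)^-2·(+1)^0 = +1.
v=31: a=31^0·(≡22), b=31^1·(≡12) mod 31; (22|31)=-1, (12|31)=-1; (−1)^{0·1·15}·(-1)^1·(-1)^0 = -1.
v=5: a=5^-2·(≡2), b=5^-2·(≡2) mod 5; (2|5)=-1, (2|5)=-1; (−1)^{-2·-2·2}·(-1)^-2·(-1)^-2 = +1.
v=29: a=29^1·(≡15), b=29^1·(≡15) mod 29; (15|29)=-1, (15|29)=-1; (−1)^{1·1·14}·(-1)^1·(-1)^1 = +1.
|Ram(-306878, -180751142)| = 4, even; anisotropic at {2, 19, 31, ∞}.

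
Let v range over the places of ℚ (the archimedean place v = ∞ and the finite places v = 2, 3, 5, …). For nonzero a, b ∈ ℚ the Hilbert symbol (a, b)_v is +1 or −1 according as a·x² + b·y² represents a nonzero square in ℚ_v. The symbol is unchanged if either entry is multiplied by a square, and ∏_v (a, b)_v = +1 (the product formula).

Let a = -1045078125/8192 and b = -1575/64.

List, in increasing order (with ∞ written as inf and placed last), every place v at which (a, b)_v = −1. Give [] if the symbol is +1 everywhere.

[3, 5, 13, inf]

(a, b) ≡ (-2730, -7) mod (ℚ^×)²; places V = {2, 3, 5, 7, 13, ∞}.
(a,b)_2: α=-13, β=-6; u≡3, v≡1 (mod 8); ε(u)ε(v)=1·0, αω(v)=-13·0, βω(u)=-6·1; sum ≡ 0  ⇒  +1.
(a,b)_7: α=3, u≡4; β=1, v≡6 (mod 7); (4|7)=+1, (6|7)=-1; sign (−1)^1·+1^1·-1^3 = +1.
(a,b)_13: α=1, u≡5; β=0, v≡2 (mod 13); (5|13)=-1, (2|13)=-1; sign (−1)^0·-1^0·-1^1 = -1.
(a,b)_∞: sgn(-2730)=−, sgn(-7)=−, so -1.
(a,b)_3: α=1, u≡2; β=2, v≡2 (mod 3); (2|3)=-1, (2|3)=-1; sign (−1)^0·-1^2·-1^1 = -1.
(a,b)_5: α=7, u≡4; β=2, v≡3 (mod 5); (4|5)=+1, (3|5)=-1; sign (−1)^0·+1^2·-1^7 = -1.
(-2730, -7 / ℚ) ramifies at {3, 5, 13, ∞}: a division algebra.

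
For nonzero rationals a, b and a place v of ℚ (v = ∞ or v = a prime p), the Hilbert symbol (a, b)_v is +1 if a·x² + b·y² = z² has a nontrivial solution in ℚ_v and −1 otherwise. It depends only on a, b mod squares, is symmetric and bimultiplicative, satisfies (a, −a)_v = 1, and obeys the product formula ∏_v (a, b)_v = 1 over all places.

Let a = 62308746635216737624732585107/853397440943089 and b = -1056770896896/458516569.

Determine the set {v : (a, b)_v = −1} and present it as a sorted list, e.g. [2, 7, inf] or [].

[2, 3]

(a, b) ≡ (3, -429) mod (ℚ^×)²; places V = {2, 3, 7, 11, 13, 17, 19, 23, 47, ∞}.
(a,b)_47: α=6, u≡18; β=2, v≡15 (mod 47); (18|47)=+1, (15|47)=-1; sign (−1)^0·+1^2·-1^6 = +1.
(a,b)_2: α=0, β=10; u≡3, v≡3 (mod 8); ε(u)ε(v)=1·1, αω(v)=0·1, βω(u)=10·1; sum ≡ 1  ⇒  -1.
(a,b)_3: α=3, u≡1; β=3, v≡1 (mod 3); (1|3)=+1, (1|3)=+1; sign (−1)^1·+1^3·+1^3 = -1.
(a,b)_17: α=2, u≡6; β=0, v≡9 (mod 17); (6|17)=-1, (9|17)=+1; sign (−1)^0·-1^0·+1^2 = +1.
(a,b)_19: α=0, u≡14; β=-2, v≡12 (mod 19); (14|19)=-1, (12|19)=-1; sign (−1)^0·-1^-2·-1^0 = +1.
(a,b)_13: α=4, u≡3; β=1, v≡6 (mod 13); (3|13)=+1, (6|13)=-1; sign (−1)^0·+1^1·-1^4 = +1.
(a,b)_23: α=-6, u≡18; β=-2, v≡13 (mod 23); (18|23)=+1, (13|23)=+1; sign (−1)^0·+1^-2·+1^-6 = +1.
(a,b)_7: α=-8, u≡6; β=-4, v≡3 (mod 7); (6|7)=-1, (3|7)=-1; sign (−1)^0·-1^-4·-1^-8 = +1.
(a,b)_∞: sgn(3)=+, sgn(-429)=−, so +1.
(a,b)_11: α=10, u≡3; β=3, v≡4 (mod 11); (3|11)=+1, (4|11)=+1; sign (−1)^0·+1^3·+1^10 = +1.
(3, -429 / ℚ) ramifies at {2, 3}: a division algebra.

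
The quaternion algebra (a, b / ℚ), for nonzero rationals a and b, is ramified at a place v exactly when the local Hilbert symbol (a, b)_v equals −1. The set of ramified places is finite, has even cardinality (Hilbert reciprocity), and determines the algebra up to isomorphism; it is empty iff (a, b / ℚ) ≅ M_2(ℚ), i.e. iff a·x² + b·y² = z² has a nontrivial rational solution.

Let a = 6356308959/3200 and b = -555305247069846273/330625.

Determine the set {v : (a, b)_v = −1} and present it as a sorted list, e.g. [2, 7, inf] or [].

[2, 3, 11, 13]

(a, b) ≡ (4862, -33) mod (ℚ^×)²; places V = {2, 3, 5, 7, 11, 13, 17, 23, ∞}.
(a,b)_13: α=1, u≡4; β=2, v≡11 (mod 13); (4|13)=+1, (11|13)=-1; sign (−1)^0·+1^2·-1^1 = -1.
(a,b)_7: α=4, u≡1; β=4, v≡2 (mod 7); (1|7)=+1, (2|7)=+1; sign (−1)^0·+1^4·+1^4 = +1.
(a,b)_5: α=-2, u≡3; β=-4, v≡3 (mod 5); (3|5)=-1, (3|5)=-1; sign (−1)^0·-1^-4·-1^-2 = +1.
(a,b)_23: α=0, u≡16; β=-2, v≡4 (mod 23); (16|23)=+1, (4|23)=+1; sign (−1)^0·+1^-2·+1^0 = +1.
(a,b)_3: α=2, u≡2; β=5, v≡1 (mod 3); (2|3)=-1, (1|3)=+1; sign (−1)^0·-1^5·+1^2 = -1.
(a,b)_17: α=1, u≡7; β=2, v≡1 (mod 17); (7|17)=-1, (1|17)=+1; sign (−1)^0·-1^2·+1^1 = +1.
(a,b)_11: α=3, u≡6; β=7, v≡7 (mod 11); (6|11)=-1, (7|11)=-1; sign (−1)^1·-1^7·-1^3 = -1.
(a,b)_∞: sgn(4862)=+, sgn(-33)=−, so +1.
(a,b)_2: α=-7, β=0; u≡7, v≡7 (mod 8); ε(u)ε(v)=1·1, αω(v)=-7·0, βω(u)=0·0; sum ≡ 1  ⇒  -1.
|Ram(4862, -33)| = 4, even; anisotropic at {2, 3, 11, 13}.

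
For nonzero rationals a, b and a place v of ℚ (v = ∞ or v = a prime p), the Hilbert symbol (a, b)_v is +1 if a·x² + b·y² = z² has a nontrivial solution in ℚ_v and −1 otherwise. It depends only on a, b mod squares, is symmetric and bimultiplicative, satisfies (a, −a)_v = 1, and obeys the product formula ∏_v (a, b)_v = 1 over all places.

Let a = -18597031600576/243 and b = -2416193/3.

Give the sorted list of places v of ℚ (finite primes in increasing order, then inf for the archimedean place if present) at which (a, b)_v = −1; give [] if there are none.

[17, inf]

(a, b) ≡ (-7293, -51) mod (ℚ^×)²; places V = {2, 3, 11, 13, 17, 29, ∞}.
(a,b)_2: α=6, β=0; u≡3, v≡5 (mod 8); ε(u)ε(v)=1·0, αω(v)=6·1, βω(u)=0·1; sum ≡ 0  ⇒  +1.
(a,b)_17: α=1, u≡2; β=1, v≡14 (mod 17); (2|17)=+1, (14|17)=-1; sign (−1)^0·+1^1·-1^1 = -1.
(a,b)_3: α=-5, u≡2; β=-1, v≡1 (mod 3); (2|3)=-1, (1|3)=+1; sign (−1)^1·-1^-1·+1^-5 = +1.
(a,b)_11: α=1, u≡2; β=0, v≡4 (mod 11); (2|11)=-1, (4|11)=+1; sign (−1)^0·-1^0·+1^1 = +1.
(a,b)_∞: sgn(-7293)=−, sgn(-51)=−, so -1.
(a,b)_13: α=3, u≡6; β=2, v≡1 (mod 13); (6|13)=-1, (1|13)=+1; sign (−1)^0·-1^2·+1^3 = +1.
(a,b)_29: α=4, u≡18; β=2, v≡9 (mod 29); (18|29)=-1, (9|29)=+1; sign (−1)^0·-1^2·+1^4 = +1.
|Ram(-7293, -51)| = 2, even; anisotropic at {17, ∞}.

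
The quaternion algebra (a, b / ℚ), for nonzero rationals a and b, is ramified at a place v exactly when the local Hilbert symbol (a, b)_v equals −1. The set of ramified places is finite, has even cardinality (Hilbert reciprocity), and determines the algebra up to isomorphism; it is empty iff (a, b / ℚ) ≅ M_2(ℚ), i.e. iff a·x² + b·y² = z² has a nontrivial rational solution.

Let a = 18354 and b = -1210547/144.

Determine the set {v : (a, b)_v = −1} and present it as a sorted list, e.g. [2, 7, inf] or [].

[2, 7, 13, 29]

Mod squares: a ≡ 18354, b ≡ -7163. Check v ∈ {∞, 2, 3, 7, 13, 19, 23, 29}.
v=19: a=19^1·(≡16), b=19^1·(≡15) mod 19; (16|19)=+1, (15|19)=-1; (−1)^{1·1·9}·(+1)^1·(-1)^1 = +1.
v=3: a=3^1·(≡1), b=3^-2·(≡1) mod 3; (1|3)=+1, (1|3)=+1; (−1)^{1·-2·1}·(+1)^-2·(+1)^1 = +1.
v=13: a=13^0·(≡11), b=13^3·(≡8) mod 13; (11|13)=-1, (8|13)=-1; (−1)^{0·3·6}·(-1)^3·(-1)^0 = -1.
v=23: a=23^1·(≡16), b=23^0·(≡2) mod 23; (16|23)=+1, (2|23)=+1; (−1)^{1·0·11}·(+1)^0·(+1)^1 = +1.
v=29: a=29^0·(≡26), b=29^1·(≡12) mod 29; (26|29)=-1, (12|29)=-1; (−1)^{0·1·14}·(-1)^1·(-1)^0 = -1.
v=∞: 18354 > 0 and -7163 < 0  ⇒  (a,b)_∞ = +1.
v=2: v_2(a)=1, v_2(b)=-4; units ≡ 1, 5 (mod 8); ε·ε+αω+βω = 0·0+1·1+-4·0 ≡ 1  ⇒  (a,b)_2 = -1.
v=7: a=7^1·(≡4), b=7^0·(≡3) mod 7; (4|7)=+1, (3|7)=-1; (−1)^{1·0·3}·(+1)^0·(-1)^1 = -1.
(18354, -7163 / ℚ) ramifies at {2, 7, 13, 29}: a division algebra.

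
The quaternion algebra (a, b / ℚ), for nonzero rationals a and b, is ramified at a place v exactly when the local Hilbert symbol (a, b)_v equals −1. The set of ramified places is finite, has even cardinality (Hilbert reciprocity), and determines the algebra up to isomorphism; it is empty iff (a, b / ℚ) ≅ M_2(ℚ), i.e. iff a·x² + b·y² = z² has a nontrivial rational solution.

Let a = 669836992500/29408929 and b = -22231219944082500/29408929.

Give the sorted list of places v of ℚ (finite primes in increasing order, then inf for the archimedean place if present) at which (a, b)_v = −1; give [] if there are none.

[13, 23]

(a, b) ≡ (37, -897) mod (ℚ^×)²; places V = {2, 3, 5, 11, 13, 17, 23, 29, 37, ∞}.
(a,b)_23: α=2, u≡11; β=3, v≡20 (mod 23); (11|23)=-1, (20|23)=-1; sign (−1)^0·-1^3·-1^2 = -1.
(a,b)_5: α=4, u≡2; β=4, v≡2 (mod 5); (2|5)=-1, (2|5)=-1; sign (−1)^0·-1^4·-1^4 = +1.
(a,b)_17: α=-2, u≡10; β=-2, v≡1 (mod 17); (10|17)=-1, (1|17)=+1; sign (−1)^0·-1^-2·+1^-2 = +1.
(a,b)_29: α=-2, u≡14; β=-2, v≡21 (mod 29); (14|29)=-1, (21|29)=-1; sign (−1)^0·-1^-2·-1^-2 = +1.
(a,b)_3: α=4, u≡1; β=5, v≡1 (mod 3); (1|3)=+1, (1|3)=+1; sign (−1)^0·+1^5·+1^4 = +1.
(a,b)_2: α=2, β=2; u≡5, v≡7 (mod 8); ε(u)ε(v)=0·1, αω(v)=2·0, βω(u)=2·1; sum ≡ 0  ⇒  +1.
(a,b)_37: α=1, u≡3; β=2, v≡10 (mod 37); (3|37)=+1, (10|37)=+1; sign (−1)^0·+1^2·+1^1 = +1.
(a,b)_∞: sgn(37)=+, sgn(-897)=−, so +1.
(a,b)_13: α=2, u≡11; β=3, v≡10 (mod 13); (11|13)=-1, (10|13)=+1; sign (−1)^0·-1^3·+1^2 = -1.
(a,b)_11: α=-2, u≡4; β=-2, v≡3 (mod 11); (4|11)=+1, (3|11)=+1; sign (−1)^0·+1^-2·+1^-2 = +1.
(37, -897 / ℚ) ramifies at {13, 23}: a division algebra.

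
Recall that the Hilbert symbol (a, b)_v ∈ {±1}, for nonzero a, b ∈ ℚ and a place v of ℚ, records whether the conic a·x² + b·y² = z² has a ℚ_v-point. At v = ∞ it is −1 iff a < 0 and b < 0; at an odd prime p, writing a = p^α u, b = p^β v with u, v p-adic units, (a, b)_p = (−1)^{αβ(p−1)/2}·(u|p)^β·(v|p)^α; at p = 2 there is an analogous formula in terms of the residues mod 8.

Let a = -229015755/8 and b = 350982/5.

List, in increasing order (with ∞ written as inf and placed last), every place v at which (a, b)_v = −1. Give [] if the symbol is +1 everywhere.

Mod squares: a ≡ -5654710, b ≡ 194990. Check v ∈ {∞, 2, 3, 5, 17, 29, 31, 37}.
v=29: a=29^1·(≡5), b=29^0·(≡28) mod 29; (5|29)=+1, (28|29)=+1; (−1)^{1·0·14}·(+1)^0·(+1)^1 = +1.
v=5: a=5^1·(≡3), b=5^-1·(≡2) mod 5; (3|5)=-1, (2|5)=-1; (−1)^{1·-1·2}·(-1)^-1·(-1)^1 = +1.
v=∞: -5654710 < 0 and 194990 > 0  ⇒  (a,b)_∞ = +1.
v=2: v_2(a)=-3, v_2(b)=1; units ≡ 5, 7 (mod 8); ε·ε+αω+βω = 0·1+-3·0+1·1 ≡ 1  ⇒  (a,b)_2 = -1.
v=37: a=37^1·(≡19), b=37^1·(≡25) mod 37; (19|37)=-1, (25|37)=+1; (−1)^{1·1·18}·(-1)^1·(+1)^1 = -1.
v=3: a=3^4·(≡2), b=3^2·(≡2) mod 3; (2|3)=-1, (2|3)=-1; (−1)^{4·2·1}·(-1)^2·(-1)^4 = +1.
v=31: a=31^1·(≡20), b=31^1·(≡20) mod 31; (20|31)=+1, (20|31)=+1; (−1)^{1·1·15}·(+1)^1·(+1)^1 = -1.
v=17: a=17^1·(≡2), b=17^1·(≡5) mod 17; (2|17)=+1, (5|17)=-1; (−1)^{1·1·8}·(+1)^1·(-1)^1 = -1.
|Ram(-5654710, 194990)| = 4, even; anisotropic at {2, 17, 31, 37}.

[2, 17, 31, 37]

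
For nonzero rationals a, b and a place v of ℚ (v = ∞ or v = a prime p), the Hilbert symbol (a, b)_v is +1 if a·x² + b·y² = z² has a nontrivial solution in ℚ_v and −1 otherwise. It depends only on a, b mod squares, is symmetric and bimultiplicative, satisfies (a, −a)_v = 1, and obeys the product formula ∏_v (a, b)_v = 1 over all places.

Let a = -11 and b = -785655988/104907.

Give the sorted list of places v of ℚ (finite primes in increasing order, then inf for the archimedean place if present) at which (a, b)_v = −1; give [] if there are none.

Mod squares: a ≡ -11, b ≡ -39. Check v ∈ {∞, 2, 3, 11, 13, 17, 23}.
v=∞: -11 < 0 and -39 < 0  ⇒  (a,b)_∞ = -1.
v=13: a=13^0·(≡2), b=13^5·(≡12) mod 13; (2|13)=-1, (12|13)=+1; (−1)^{0·5·6}·(-1)^5·(+1)^0 = -1.
v=11: a=11^1·(≡10), b=11^-2·(≡9) mod 11; (10|11)=-1, (9|11)=+1; (−1)^{1·-2·5}·(-1)^-2·(+1)^1 = +1.
v=23: a=23^0·(≡12), b=23^2·(≡19) mod 23; (12|23)=+1, (19|23)=-1; (−1)^{0·2·11}·(+1)^2·(-1)^0 = +1.
v=17: a=17^0·(≡6), b=17^-2·(≡11) mod 17; (6|17)=-1, (11|17)=-1; (−1)^{0·-2·8}·(-1)^-2·(-1)^0 = +1.
v=3: a=3^0·(≡1), b=3^-1·(≡2) mod 3; (1|3)=+1, (2|3)=-1; (−1)^{0·-1·1}·(+1)^-1·(-1)^0 = +1.
v=2: v_2(a)=0, v_2(b)=2; units ≡ 5, 1 (mod 8); ε·ε+αω+βω = 0·0+0·0+2·1 ≡ 0  ⇒  (a,b)_2 = +1.
(-11, -39 / ℚ) ramifies at {13, ∞}: a division algebra.

[13, inf]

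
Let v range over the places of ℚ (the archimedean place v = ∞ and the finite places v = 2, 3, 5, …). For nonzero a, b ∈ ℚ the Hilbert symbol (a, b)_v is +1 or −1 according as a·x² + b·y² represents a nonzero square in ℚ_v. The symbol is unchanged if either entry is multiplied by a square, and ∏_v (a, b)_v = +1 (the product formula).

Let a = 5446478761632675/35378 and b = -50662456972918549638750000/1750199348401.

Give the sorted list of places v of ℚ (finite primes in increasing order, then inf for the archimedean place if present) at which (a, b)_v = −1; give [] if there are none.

[2, 3]

Mod squares: a ≡ 2886, b ≡ -7995. Check v ∈ {∞, 2, 3, 5, 7, 13, 19, 23, 29, 37, 41}.
v=5: a=5^2·(≡4), b=5^7·(≡4) mod 5; (4|5)=+1, (4|5)=+1; (−1)^{2·7·2}·(+1)^7·(+1)^2 = +1.
v=∞: 2886 > 0 and -7995 < 0  ⇒  (a,b)_∞ = +1.
v=29: a=29^0·(≡11), b=29^-2·(≡22) mod 29; (11|29)=-1, (22|29)=+1; (−1)^{0·-2·14}·(-1)^-2·(+1)^0 = +1.
v=3: a=3^13·(≡2), b=3^7·(≡2) mod 3; (2|3)=-1, (2|3)=-1; (−1)^{13·7·1}·(-1)^7·(-1)^13 = -1.
v=23: a=23^0·(≡17), b=23^2·(≡2) mod 23; (17|23)=-1, (2|23)=+1; (−1)^{0·2·11}·(-1)^2·(+1)^0 = +1.
v=7: a=7^-2·(≡4), b=7^-8·(≡6) mod 7; (4|7)=+1, (6|7)=-1; (−1)^{-2·-8·3}·(+1)^-8·(-1)^-2 = +1.
v=19: a=19^-2·(≡16), b=19^-2·(≡16) mod 19; (16|19)=+1, (16|19)=+1; (−1)^{-2·-2·9}·(+1)^-2·(+1)^-2 = +1.
v=41: a=41^2·(≡36), b=41^3·(≡32) mod 41; (36|41)=+1, (32|41)=+1; (−1)^{2·3·20}·(+1)^3·(+1)^2 = +1.
v=37: a=37^1·(≡28), b=37^2·(≡9) mod 37; (28|37)=+1, (9|37)=+1; (−1)^{1·2·18}·(+1)^2·(+1)^1 = +1.
v=13: a=13^3·(≡10), b=13^5·(≡9) mod 13; (10|13)=+1, (9|13)=+1; (−1)^{3·5·6}·(+1)^5·(+1)^3 = +1.
v=2: v_2(a)=-1, v_2(b)=4; units ≡ 3, 5 (mod 8); ε·ε+αω+βω = 1·0+-1·1+4·1 ≡ 1  ⇒  (a,b)_2 = -1.
|Ram(2886, -7995)| = 2, even; anisotropic at {2, 3}.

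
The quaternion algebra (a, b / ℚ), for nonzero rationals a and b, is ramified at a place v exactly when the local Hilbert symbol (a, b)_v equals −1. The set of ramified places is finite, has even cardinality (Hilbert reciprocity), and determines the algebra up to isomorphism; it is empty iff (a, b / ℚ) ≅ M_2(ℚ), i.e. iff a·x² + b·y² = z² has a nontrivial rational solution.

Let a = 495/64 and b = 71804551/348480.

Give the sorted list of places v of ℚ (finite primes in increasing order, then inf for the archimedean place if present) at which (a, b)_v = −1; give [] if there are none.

(a, b) ≡ (55, 43355) mod (ℚ^×)²; places V = {2, 3, 5, 7, 11, 13, 23, 29, ∞}.
(a,b)_23: α=0, u≡16; β=1, v≡21 (mod 23); (16|23)=+1, (21|23)=-1; sign (−1)^0·+1^1·-1^0 = +1.
(a,b)_2: α=-6, β=-6; u≡7, v≡3 (mod 8); ε(u)ε(v)=1·1, αω(v)=-6·1, βω(u)=-6·0; sum ≡ 1  ⇒  -1.
(a,b)_7: α=0, u≡5; β=2, v≡2 (mod 7); (5|7)=-1, (2|7)=+1; sign (−1)^0·-1^2·+1^0 = +1.
(a,b)_11: α=1, u≡5; β=-2, v≡3 (mod 11); (5|11)=+1, (3|11)=+1; sign (−1)^0·+1^-2·+1^1 = +1.
(a,b)_13: α=0, u≡12; β=3, v≡7 (mod 13); (12|13)=+1, (7|13)=-1; sign (−1)^0·+1^3·-1^0 = +1.
(a,b)_∞: sgn(55)=+, sgn(43355)=+, so +1.
(a,b)_3: α=2, u≡1; β=-2, v≡2 (mod 3); (1|3)=+1, (2|3)=-1; sign (−1)^0·+1^-2·-1^2 = +1.
(a,b)_29: α=0, u≡10; β=1, v≡9 (mod 29); (10|29)=-1, (9|29)=+1; sign (−1)^0·-1^1·+1^0 = -1.
(a,b)_5: α=1, u≡1; β=-1, v≡1 (mod 5); (1|5)=+1, (1|5)=+1; sign (−1)^0·+1^-1·+1^1 = +1.
(55, 43355 / ℚ) ramifies at {2, 29}: a division algebra.

[2, 29]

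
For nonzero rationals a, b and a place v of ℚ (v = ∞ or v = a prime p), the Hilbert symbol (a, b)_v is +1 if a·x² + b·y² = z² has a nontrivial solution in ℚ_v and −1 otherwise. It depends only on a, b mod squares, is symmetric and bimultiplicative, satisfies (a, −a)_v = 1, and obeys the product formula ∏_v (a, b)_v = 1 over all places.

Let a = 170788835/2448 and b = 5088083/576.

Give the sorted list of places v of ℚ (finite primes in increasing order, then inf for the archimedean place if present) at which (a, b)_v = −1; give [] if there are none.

(a, b) ≡ (595, 30107) mod (ℚ^×)²; places V = {2, 3, 5, 7, 11, 13, 17, 23, 47, ∞}.
(a,b)_13: α=0, u≡12; β=2, v≡3 (mod 13); (12|13)=+1, (3|13)=+1; sign (−1)^0·+1^2·+1^0 = +1.
(a,b)_23: α=0, u≡15; β=1, v≡7 (mod 23); (15|23)=-1, (7|23)=-1; sign (−1)^0·-1^1·-1^0 = -1.
(a,b)_5: α=1, u≡4; β=0, v≡3 (mod 5); (4|5)=+1, (3|5)=-1; sign (−1)^0·+1^0·-1^1 = -1.
(a,b)_3: α=-2, u≡1; β=-2, v≡2 (mod 3); (1|3)=+1, (2|3)=-1; sign (−1)^0·+1^-2·-1^-2 = +1.
(a,b)_47: α=4, u≡44; β=0, v≡16 (mod 47); (44|47)=-1, (16|47)=+1; sign (−1)^0·-1^0·+1^4 = +1.
(a,b)_2: α=-4, β=-6; u≡3, v≡3 (mod 8); ε(u)ε(v)=1·1, αω(v)=-4·1, βω(u)=-6·1; sum ≡ 1  ⇒  -1.
(a,b)_11: α=0, u≡5; β=1, v≡9 (mod 11); (5|11)=+1, (9|11)=+1; sign (−1)^0·+1^1·+1^0 = +1.
(a,b)_∞: sgn(595)=+, sgn(30107)=+, so +1.
(a,b)_17: α=-1, u≡15; β=1, v≡10 (mod 17); (15|17)=+1, (10|17)=-1; sign (−1)^0·+1^1·-1^-1 = -1.
(a,b)_7: α=1, u≡2; β=1, v≡5 (mod 7); (2|7)=+1, (5|7)=-1; sign (−1)^1·+1^1·-1^1 = +1.
|Ram(595, 30107)| = 4, even; anisotropic at {2, 5, 17, 23}.

[2, 5, 17, 23]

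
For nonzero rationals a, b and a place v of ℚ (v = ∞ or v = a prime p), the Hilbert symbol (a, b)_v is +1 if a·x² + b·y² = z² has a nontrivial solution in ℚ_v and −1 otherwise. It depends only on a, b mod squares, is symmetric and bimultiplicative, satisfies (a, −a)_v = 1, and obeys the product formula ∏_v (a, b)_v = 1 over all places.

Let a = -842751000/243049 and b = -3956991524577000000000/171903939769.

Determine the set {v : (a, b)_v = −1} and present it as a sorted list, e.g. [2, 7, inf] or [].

Mod squares: a ≡ -390, b ≡ -2730. Check v ∈ {∞, 2, 3, 5, 7, 13, 17, 29}.
v=5: a=5^3·(≡3), b=5^9·(≡4) mod 5; (3|5)=-1, (4|5)=+1; (−1)^{3·9·2}·(-1)^9·(+1)^3 = -1.
v=2: v_2(a)=3, v_2(b)=9; units ≡ 5, 3 (mod 8); ε·ε+αω+βω = 0·1+3·1+9·1 ≡ 0  ⇒  (a,b)_2 = +1.
v=13: a=13^1·(≡9), b=13^3·(≡6) mod 13; (9|13)=+1, (6|13)=-1; (−1)^{1·3·6}·(+1)^3·(-1)^1 = -1.
v=3: a=3^3·(≡2), b=3^7·(≡2) mod 3; (2|3)=-1, (2|3)=-1; (−1)^{3·7·1}·(-1)^7·(-1)^3 = -1.
v=29: a=29^-2·(≡9), b=29^-6·(≡25) mod 29; (9|29)=+1, (25|29)=+1; (−1)^{-2·-6·14}·(+1)^-6·(+1)^-2 = +1.
v=17: a=17^-2·(≡8), b=17^-2·(≡5) mod 17; (8|17)=+1, (5|17)=-1; (−1)^{-2·-2·8}·(+1)^-2·(-1)^-2 = +1.
v=∞: -390 < 0 and -2730 < 0  ⇒  (a,b)_∞ = -1.
v=7: a=7^4·(≡4), b=7^7·(≡2) mod 7; (4|7)=+1, (2|7)=+1; (−1)^{4·7·3}·(+1)^7·(+1)^4 = +1.
(-390, -2730 / ℚ) ramifies at {3, 5, 13, ∞}: a division algebra.

[3, 5, 13, inf]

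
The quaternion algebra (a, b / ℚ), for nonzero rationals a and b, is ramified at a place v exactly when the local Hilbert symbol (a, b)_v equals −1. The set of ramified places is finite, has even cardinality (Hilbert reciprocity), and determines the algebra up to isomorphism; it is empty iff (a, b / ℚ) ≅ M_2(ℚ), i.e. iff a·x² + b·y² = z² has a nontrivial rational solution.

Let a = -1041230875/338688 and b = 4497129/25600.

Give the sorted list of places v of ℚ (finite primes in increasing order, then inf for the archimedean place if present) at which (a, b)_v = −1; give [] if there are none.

Mod squares: a ≡ -432345, b ≡ 1729. Check v ∈ {∞, 2, 3, 5, 7, 13, 17, 19, 37, 41}.
v=13: a=13^0·(≡9), b=13^1·(≡1) mod 13; (9|13)=+1, (1|13)=+1; (−1)^{0·1·6}·(+1)^1·(+1)^0 = +1.
v=37: a=37^1·(≡10), b=37^0·(≡9) mod 37; (10|37)=+1, (9|37)=+1; (−1)^{1·0·18}·(+1)^0·(+1)^1 = +1.
v=17: a=17^2·(≡16), b=17^2·(≡14) mod 17; (16|17)=+1, (14|17)=-1; (−1)^{2·2·8}·(+1)^2·(-1)^2 = +1.
v=3: a=3^-3·(≡2), b=3^2·(≡1) mod 3; (2|3)=-1, (1|3)=+1; (−1)^{-3·2·1}·(-1)^2·(+1)^-3 = +1.
v=7: a=7^-2·(≡5), b=7^1·(≡1) mod 7; (5|7)=-1, (1|7)=+1; (−1)^{-2·1·3}·(-1)^1·(+1)^-2 = -1.
v=2: v_2(a)=-8, v_2(b)=-10; units ≡ 7, 1 (mod 8); ε·ε+αω+βω = 1·0+-8·0+-10·0 ≡ 0  ⇒  (a,b)_2 = +1.
v=19: a=19^1·(≡16), b=19^1·(≡12) mod 19; (16|19)=+1, (12|19)=-1; (−1)^{1·1·9}·(+1)^1·(-1)^1 = +1.
v=∞: -432345 < 0 and 1729 > 0  ⇒  (a,b)_∞ = +1.
v=41: a=41^1·(≡5), b=41^0·(≡13) mod 41; (5|41)=+1, (13|41)=-1; (−1)^{1·0·20}·(+1)^0·(-1)^1 = -1.
v=5: a=5^3·(≡1), b=5^-2·(≡1) mod 5; (1|5)=+1, (1|5)=+1; (−1)^{3·-2·2}·(+1)^-2·(+1)^3 = +1.
Ram(-432345, 1729) = {7, 41}; no ℚ_7-point on the conic.

[7, 41]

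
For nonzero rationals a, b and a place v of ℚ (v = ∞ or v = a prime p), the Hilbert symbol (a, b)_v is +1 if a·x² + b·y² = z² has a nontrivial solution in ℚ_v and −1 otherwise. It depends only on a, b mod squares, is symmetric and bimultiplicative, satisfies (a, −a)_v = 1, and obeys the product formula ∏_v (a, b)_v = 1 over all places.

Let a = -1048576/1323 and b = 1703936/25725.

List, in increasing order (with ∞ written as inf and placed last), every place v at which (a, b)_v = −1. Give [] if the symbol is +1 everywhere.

(a, b) ≡ (-3, 546) mod (ℚ^×)²; places V = {2, 3, 5, 7, 13, ∞}.
(a,b)_∞: sgn(-3)=−, sgn(546)=+, so +1.
(a,b)_5: α=0, u≡3; β=-2, v≡4 (mod 5); (3|5)=-1, (4|5)=+1; sign (−1)^0·-1^-2·+1^0 = +1.
(a,b)_13: α=0, u≡3; β=1, v≡10 (mod 13); (3|13)=+1, (10|13)=+1; sign (−1)^0·+1^1·+1^0 = +1.
(a,b)_7: α=-2, u≡4; β=-3, v≡2 (mod 7); (4|7)=+1, (2|7)=+1; sign (−1)^0·+1^-3·+1^-2 = +1.
(a,b)_2: α=20, β=17; u≡5, v≡1 (mod 8); ε(u)ε(v)=0·0, αω(v)=20·0, βω(u)=17·1; sum ≡ 1  ⇒  -1.
(a,b)_3: α=-3, u≡2; β=-1, v≡2 (mod 3); (2|3)=-1, (2|3)=-1; sign (−1)^1·-1^-1·-1^-3 = -1.
|Ram(-3, 546)| = 2, even; anisotropic at {2, 3}.

[2, 3]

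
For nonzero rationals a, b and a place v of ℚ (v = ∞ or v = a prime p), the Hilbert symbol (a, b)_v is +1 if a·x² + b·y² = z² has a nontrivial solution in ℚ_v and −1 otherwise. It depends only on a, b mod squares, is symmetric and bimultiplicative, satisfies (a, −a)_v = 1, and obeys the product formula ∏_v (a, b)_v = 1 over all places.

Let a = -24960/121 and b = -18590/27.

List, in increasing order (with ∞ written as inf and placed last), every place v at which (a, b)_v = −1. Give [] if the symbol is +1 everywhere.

[5, 11, 13, inf]

(a, b) ≡ (-390, -330) mod (ℚ^×)²; places V = {2, 3, 5, 11, 13, ∞}.
(a,b)_2: α=7, β=1; u≡5, v≡3 (mod 8); ε(u)ε(v)=0·1, αω(v)=7·1, βω(u)=1·1; sum ≡ 0  ⇒  +1.
(a,b)_∞: sgn(-390)=−, sgn(-330)=−, so -1.
(a,b)_3: α=1, u≡2; β=-3, v≡1 (mod 3); (2|3)=-1, (1|3)=+1; sign (−1)^1·-1^-3·+1^1 = +1.
(a,b)_13: α=1, u≡1; β=2, v≡7 (mod 13); (1|13)=+1, (7|13)=-1; sign (−1)^0·+1^2·-1^1 = -1.
(a,b)_5: α=1, u≡3; β=1, v≡1 (mod 5); (3|5)=-1, (1|5)=+1; sign (−1)^0·-1^1·+1^1 = -1.
(a,b)_11: α=-2, u≡10; β=1, v≡3 (mod 11); (10|11)=-1, (3|11)=+1; sign (−1)^0·-1^1·+1^-2 = -1.
Ram(-390, -330) = {5, 11, 13, ∞}; no ℚ_5-point on the conic.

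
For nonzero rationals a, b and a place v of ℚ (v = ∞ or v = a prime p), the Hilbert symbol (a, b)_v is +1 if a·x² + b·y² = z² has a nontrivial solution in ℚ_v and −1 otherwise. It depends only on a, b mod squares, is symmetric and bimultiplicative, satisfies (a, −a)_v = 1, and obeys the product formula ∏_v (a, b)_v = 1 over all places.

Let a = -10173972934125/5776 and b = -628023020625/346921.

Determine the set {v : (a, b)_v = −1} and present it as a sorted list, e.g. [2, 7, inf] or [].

[2, 5, 11, 13, 17, inf]

Mod squares: a ≡ -85085, b ≡ -17017. Check v ∈ {∞, 2, 3, 5, 7, 11, 13, 17, 19, 31}.
v=19: a=19^-2·(≡5), b=19^-2·(≡9) mod 19; (5|19)=+1, (9|19)=+1; (−1)^{-2·-2·9}·(+1)^-2·(+1)^-2 = +1.
v=3: a=3^14·(≡1), b=3^10·(≡2) mod 3; (1|3)=+1, (2|3)=-1; (−1)^{14·10·1}·(+1)^10·(-1)^14 = +1.
v=11: a=11^1·(≡9), b=11^1·(≡1) mod 11; (9|11)=+1, (1|11)=+1; (−1)^{1·1·5}·(+1)^1·(+1)^1 = -1.
v=∞: -85085 < 0 and -17017 < 0  ⇒  (a,b)_∞ = -1.
v=5: a=5^3·(≡2), b=5^4·(≡2) mod 5; (2|5)=-1, (2|5)=-1; (−1)^{3·4·2}·(-1)^4·(-1)^3 = -1.
v=17: a=17^1·(≡11), b=17^1·(≡2) mod 17; (11|17)=-1, (2|17)=+1; (−1)^{1·1·8}·(-1)^1·(+1)^1 = -1.
v=2: v_2(a)=-4, v_2(b)=0; units ≡ 3, 7 (mod 8); ε·ε+αω+βω = 1·1+-4·0+0·1 ≡ 1  ⇒  (a,b)_2 = -1.
v=31: a=31^0·(≡2), b=31^-2·(≡28) mod 31; (2|31)=+1, (28|31)=+1; (−1)^{0·-2·15}·(+1)^-2·(+1)^0 = +1.
v=7: a=7^1·(≡4), b=7^1·(≡5) mod 7; (4|7)=+1, (5|7)=-1; (−1)^{1·1·3}·(+1)^1·(-1)^1 = +1.
v=13: a=13^1·(≡7), b=13^1·(≡4) mod 13; (7|13)=-1, (4|13)=+1; (−1)^{1·1·6}·(-1)^1·(+1)^1 = -1.
Ram(-85085, -17017) = {2, 5, 11, 13, 17, ∞}; no ℚ_2-point on the conic.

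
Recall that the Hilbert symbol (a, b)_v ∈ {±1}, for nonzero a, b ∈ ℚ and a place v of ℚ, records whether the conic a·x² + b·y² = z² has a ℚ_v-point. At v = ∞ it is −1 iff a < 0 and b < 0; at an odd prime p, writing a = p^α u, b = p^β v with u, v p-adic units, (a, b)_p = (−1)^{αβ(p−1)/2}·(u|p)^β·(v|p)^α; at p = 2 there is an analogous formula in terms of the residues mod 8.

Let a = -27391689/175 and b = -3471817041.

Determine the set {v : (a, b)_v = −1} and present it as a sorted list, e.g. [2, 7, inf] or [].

[3, 7, 11, inf]

(a, b) ≡ (-14007, -9361) mod (ℚ^×)²; places V = {2, 3, 5, 7, 11, 13, 23, 29, 37, ∞}.
(a,b)_∞: sgn(-14007)=−, sgn(-9361)=−, so -1.
(a,b)_13: α=2, u≡7; β=0, v≡9 (mod 13); (7|13)=-1, (9|13)=+1; sign (−1)^0·-1^0·+1^2 = +1.
(a,b)_3: α=5, u≡2; β=2, v≡2 (mod 3); (2|3)=-1, (2|3)=-1; sign (−1)^0·-1^2·-1^5 = -1.
(a,b)_23: α=1, u≡8; β=1, v≡19 (mod 23); (8|23)=+1, (19|23)=-1; sign (−1)^1·+1^1·-1^1 = +1.
(a,b)_11: α=0, u≡6; β=1, v≡2 (mod 11); (6|11)=-1, (2|11)=-1; sign (−1)^0·-1^1·-1^0 = -1.
(a,b)_7: α=-1, u≡1; β=2, v≡3 (mod 7); (1|7)=+1, (3|7)=-1; sign (−1)^0·+1^2·-1^-1 = -1.
(a,b)_2: α=0, β=0; u≡1, v≡7 (mod 8); ε(u)ε(v)=0·1, αω(v)=0·0, βω(u)=0·0; sum ≡ 0  ⇒  +1.
(a,b)_29: α=1, u≡18; β=2, v≡7 (mod 29); (18|29)=-1, (7|29)=+1; sign (−1)^0·-1^2·+1^1 = +1.
(a,b)_37: α=0, u≡33; β=1, v≡32 (mod 37); (33|37)=+1, (32|37)=-1; sign (−1)^0·+1^1·-1^0 = +1.
(a,b)_5: α=-2, u≡3; β=0, v≡4 (mod 5); (3|5)=-1, (4|5)=+1; sign (−1)^0·-1^0·+1^-2 = +1.
(-14007, -9361 / ℚ) ramifies at {3, 7, 11, ∞}: a division algebra.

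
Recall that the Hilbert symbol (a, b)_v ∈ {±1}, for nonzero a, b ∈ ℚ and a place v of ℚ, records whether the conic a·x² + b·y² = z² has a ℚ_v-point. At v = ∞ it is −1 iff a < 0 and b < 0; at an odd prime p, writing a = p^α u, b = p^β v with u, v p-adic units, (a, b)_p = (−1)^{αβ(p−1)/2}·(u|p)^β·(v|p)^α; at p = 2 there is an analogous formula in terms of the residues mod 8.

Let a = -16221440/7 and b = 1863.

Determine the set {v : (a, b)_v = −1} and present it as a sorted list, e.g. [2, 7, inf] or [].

Mod squares: a ≡ -443555, b ≡ 23. Check v ∈ {∞, 2, 3, 5, 7, 19, 23, 29}.
v=5: a=5^1·(≡1), b=5^0·(≡3) mod 5; (1|5)=+1, (3|5)=-1; (−1)^{1·0·2}·(+1)^0·(-1)^1 = -1.
v=23: a=23^1·(≡12), b=23^1·(≡12) mod 23; (12|23)=+1, (12|23)=+1; (−1)^{1·1·11}·(+1)^1·(+1)^1 = -1.
v=19: a=19^1·(≡17), b=19^0·(≡1) mod 19; (17|19)=+1, (1|19)=+1; (−1)^{1·0·9}·(+1)^0·(+1)^1 = +1.
v=∞: -443555 < 0 and 23 > 0  ⇒  (a,b)_∞ = +1.
v=7: a=7^-1·(≡3), b=7^0·(≡1) mod 7; (3|7)=-1, (1|7)=+1; (−1)^{-1·0·3}·(-1)^0·(+1)^-1 = +1.
v=29: a=29^1·(≡3), b=29^0·(≡7) mod 29; (3|29)=-1, (7|29)=+1; (−1)^{1·0·14}·(-1)^0·(+1)^1 = +1.
v=2: v_2(a)=8, v_2(b)=0; units ≡ 5, 7 (mod 8); ε·ε+αω+βω = 0·1+8·0+0·1 ≡ 0  ⇒  (a,b)_2 = +1.
v=3: a=3^0·(≡1), b=3^4·(≡2) mod 3; (1|3)=+1, (2|3)=-1; (−1)^{0·4·1}·(+1)^4·(-1)^0 = +1.
|Ram(-443555, 23)| = 2, even; anisotropic at {5, 23}.

[5, 23]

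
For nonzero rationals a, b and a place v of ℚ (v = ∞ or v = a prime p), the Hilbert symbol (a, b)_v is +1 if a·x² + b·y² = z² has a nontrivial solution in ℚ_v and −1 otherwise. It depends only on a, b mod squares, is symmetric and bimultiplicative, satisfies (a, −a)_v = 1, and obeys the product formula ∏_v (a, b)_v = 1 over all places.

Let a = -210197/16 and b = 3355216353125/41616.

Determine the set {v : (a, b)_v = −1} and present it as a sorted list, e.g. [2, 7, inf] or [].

[5, 7]

(a, b) ≡ (-210197, 303485) mod (ℚ^×)²; places V = {2, 3, 5, 7, 13, 17, 19, 23, 29, 37, ∞}.
(a,b)_29: α=0, u≡16; β=1, v≡6 (mod 29); (16|29)=+1, (6|29)=+1; sign (−1)^0·+1^1·+1^0 = +1.
(a,b)_2: α=-4, β=-4; u≡3, v≡5 (mod 8); ε(u)ε(v)=1·0, αω(v)=-4·1, βω(u)=-4·1; sum ≡ 0  ⇒  +1.
(a,b)_5: α=0, u≡3; β=5, v≡3 (mod 5); (3|5)=-1, (3|5)=-1; sign (−1)^0·-1^5·-1^0 = -1.
(a,b)_13: α=1, u≡1; β=1, v≡4 (mod 13); (1|13)=+1, (4|13)=+1; sign (−1)^0·+1^1·+1^1 = +1.
(a,b)_17: α=0, u≡9; β=-2, v≡4 (mod 17); (9|17)=+1, (4|17)=+1; sign (−1)^0·+1^-2·+1^0 = +1.
(a,b)_37: α=1, u≡8; β=0, v≡27 (mod 37); (8|37)=-1, (27|37)=+1; sign (−1)^0·-1^0·+1^1 = +1.
(a,b)_19: α=1, u≡8; β=2, v≡1 (mod 19); (8|19)=-1, (1|19)=+1; sign (−1)^0·-1^2·+1^1 = +1.
(a,b)_∞: sgn(-210197)=−, sgn(303485)=+, so +1.
(a,b)_23: α=1, u≡11; β=1, v≡4 (mod 23); (11|23)=-1, (4|23)=+1; sign (−1)^1·-1^1·+1^1 = +1.
(a,b)_7: α=0, u≡3; β=3, v≡4 (mod 7); (3|7)=-1, (4|7)=+1; sign (−1)^0·-1^3·+1^0 = -1.
(a,b)_3: α=0, u≡1; β=-2, v≡2 (mod 3); (1|3)=+1, (2|3)=-1; sign (−1)^0·+1^-2·-1^0 = +1.
(-210197, 303485 / ℚ) ramifies at {5, 7}: a division algebra.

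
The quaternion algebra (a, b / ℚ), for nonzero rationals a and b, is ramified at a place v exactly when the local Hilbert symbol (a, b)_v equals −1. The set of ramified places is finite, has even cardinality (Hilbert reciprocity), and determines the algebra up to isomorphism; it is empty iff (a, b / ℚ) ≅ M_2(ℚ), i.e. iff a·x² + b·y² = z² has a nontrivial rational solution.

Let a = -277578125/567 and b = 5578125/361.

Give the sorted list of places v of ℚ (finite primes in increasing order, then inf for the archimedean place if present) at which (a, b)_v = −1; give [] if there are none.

(a, b) ≡ (-124355, 357) mod (ℚ^×)²; places V = {2, 3, 5, 7, 11, 17, 19, ∞}.
(a,b)_5: α=7, u≡1; β=6, v≡2 (mod 5); (1|5)=+1, (2|5)=-1; sign (−1)^0·+1^6·-1^7 = -1.
(a,b)_3: α=-4, u≡1; β=1, v≡2 (mod 3); (1|3)=+1, (2|3)=-1; sign (−1)^0·+1^1·-1^-4 = +1.
(a,b)_∞: sgn(-124355)=−, sgn(357)=+, so +1.
(a,b)_17: α=1, u≡3; β=1, v≡2 (mod 17); (3|17)=-1, (2|17)=+1; sign (−1)^0·-1^1·+1^1 = -1.
(a,b)_11: α=1, u≡9; β=0, v≡4 (mod 11); (9|11)=+1, (4|11)=+1; sign (−1)^0·+1^0·+1^1 = +1.
(a,b)_2: α=0, β=0; u≡5, v≡5 (mod 8); ε(u)ε(v)=0·0, αω(v)=0·1, βω(u)=0·1; sum ≡ 0  ⇒  +1.
(a,b)_7: α=-1, u≡2; β=1, v≡4 (mod 7); (2|7)=+1, (4|7)=+1; sign (−1)^1·+1^1·+1^-1 = -1.
(a,b)_19: α=1, u≡3; β=-2, v≡10 (mod 19); (3|19)=-1, (10|19)=-1; sign (−1)^0·-1^-2·-1^1 = -1.
|Ram(-124355, 357)| = 4, even; anisotropic at {5, 7, 17, 19}.

[5, 7, 17, 19]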